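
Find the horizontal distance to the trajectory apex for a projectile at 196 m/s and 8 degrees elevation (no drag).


R = v0^2*sin(2*theta)/g = 196^2*sin(2*8°)/9.81 = 1079.4 m
apex_dist = R/2 = 1079.4/2 = 539.7 m

539.7 m


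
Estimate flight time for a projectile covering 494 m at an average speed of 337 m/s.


t = d/v = 494/337 = 1.466 s

1.466 s


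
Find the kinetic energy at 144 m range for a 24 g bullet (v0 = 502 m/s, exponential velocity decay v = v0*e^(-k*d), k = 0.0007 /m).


v = v0*exp(-k*d) = 502*exp(-0.0007*144) = 453.865 m/s
E = 0.5*m*v^2 = 0.5*0.024*453.865^2 = 2472 J

2472 J


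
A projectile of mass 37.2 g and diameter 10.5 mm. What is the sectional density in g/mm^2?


SD = m/d^2 = 37.2/10.5^2 = 0.3374 g/mm^2

0.3374 g/mm^2


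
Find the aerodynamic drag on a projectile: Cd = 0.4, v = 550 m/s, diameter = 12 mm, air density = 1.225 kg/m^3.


A = pi*(d/2)^2 = pi*(12/2000)^2 = 1.13097e-04 m^2
Fd = 0.5*Cd*rho*A*v^2 = 0.5*0.4*1.225*1.13097e-04*550^2 = 8.382 N

8.382 N


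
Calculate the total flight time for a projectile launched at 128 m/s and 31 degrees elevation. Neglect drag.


T = 2*v0*sin(theta)/g = 2*128*sin(31°)/9.81 = 13.44 s

13.44 s


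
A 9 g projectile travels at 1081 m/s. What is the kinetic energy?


E = 0.5*m*v^2 = 0.5*0.009*1081^2 = 5259 J

5259 J


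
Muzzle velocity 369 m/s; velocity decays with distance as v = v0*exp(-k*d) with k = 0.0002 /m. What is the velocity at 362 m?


v = v0*exp(-k*d) = 369*exp(-0.0002*362) = 343.2 m/s

343.2 m/s


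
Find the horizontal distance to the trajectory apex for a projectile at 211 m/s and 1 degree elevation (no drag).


R = v0^2*sin(2*theta)/g = 211^2*sin(2*1°)/9.81 = 158.385 m
apex_dist = R/2 = 158.385/2 = 79.19 m

79.19 m


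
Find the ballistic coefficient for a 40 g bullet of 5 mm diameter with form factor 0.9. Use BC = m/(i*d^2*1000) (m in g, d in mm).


BC = m/(i*d^2*1000) = 40/(0.9 * 5^2 * 1000) = 0.001778

0.001778


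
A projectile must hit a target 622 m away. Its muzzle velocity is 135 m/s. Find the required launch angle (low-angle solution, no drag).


sin(2*theta) = R*g/v0^2 = 622*9.81/135^2 = 0.334805, theta = arcsin(0.334805)/2 = 9.78°

9.78 degrees


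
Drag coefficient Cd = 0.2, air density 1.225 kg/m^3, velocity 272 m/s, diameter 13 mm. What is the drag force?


A = pi*(d/2)^2 = pi*(13/2000)^2 = 1.32732e-04 m^2
Fd = 0.5*Cd*rho*A*v^2 = 0.5*0.2*1.225*1.32732e-04*272^2 = 1.203 N

1.203 N


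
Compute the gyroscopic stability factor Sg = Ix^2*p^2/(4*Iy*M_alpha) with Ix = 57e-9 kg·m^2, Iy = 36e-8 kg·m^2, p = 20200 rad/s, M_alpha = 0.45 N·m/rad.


Sg = Ix^2 * p^2 / (4 * Iy * M_alpha) = (57e-9)^2 * 20200^2 / (4 * 36e-8 * 0.45) = 2.046

2.046


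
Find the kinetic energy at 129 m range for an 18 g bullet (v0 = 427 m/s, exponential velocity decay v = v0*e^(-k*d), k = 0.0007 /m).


v = v0*exp(-k*d) = 427*exp(-0.0007*129) = 390.132 m/s
E = 0.5*m*v^2 = 0.5*0.018*390.132^2 = 1370 J

1370 J


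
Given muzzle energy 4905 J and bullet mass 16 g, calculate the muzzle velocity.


v = sqrt(2*E/m) = sqrt(2*4905/0.016) = 783 m/s

783 m/s


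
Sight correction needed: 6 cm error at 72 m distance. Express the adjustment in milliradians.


1 mrad subtends 1 cm per 10 m of range, so adj = error_cm / (dist_m / 10) = 6 / (72/10) = 0.8333 mrad

0.8333 mrad


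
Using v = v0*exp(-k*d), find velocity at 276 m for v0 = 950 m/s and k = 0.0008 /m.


v = v0*exp(-k*d) = 950*exp(-0.0008*276) = 761.8 m/s

761.8 m/s


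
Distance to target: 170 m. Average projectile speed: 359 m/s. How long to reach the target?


t = d/v = 170/359 = 0.4735 s

0.4735 s


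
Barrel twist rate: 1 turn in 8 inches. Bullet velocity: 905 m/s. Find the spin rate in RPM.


twist_m = 8*0.0254 = 0.2032 m
spin = v/twist = 905/0.2032 = 4453.74 rev/s
RPM = spin*60 = 4453.74*60 ≈ 267224 RPM

267224 RPM


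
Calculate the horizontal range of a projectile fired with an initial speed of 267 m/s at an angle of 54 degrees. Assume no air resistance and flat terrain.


R = v0^2 * sin(2*theta) / g = 267^2 * sin(2*54°) / 9.81 = 6911 m

6911 m


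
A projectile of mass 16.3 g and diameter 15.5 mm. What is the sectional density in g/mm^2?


SD = m/d^2 = 16.3/15.5^2 = 0.06785 g/mm^2

0.06785 g/mm^2


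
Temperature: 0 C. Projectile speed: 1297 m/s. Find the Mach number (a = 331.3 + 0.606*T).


a = 331.3 + 0.606*(0) = 331.3 m/s
M = v/a = 1297/331.3 = 3.915

3.915


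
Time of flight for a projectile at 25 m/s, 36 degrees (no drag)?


T = 2*v0*sin(theta)/g = 2*25*sin(36°)/9.81 = 2.996 s

2.996 s


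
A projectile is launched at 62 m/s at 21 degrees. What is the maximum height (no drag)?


H = (v0*sin(theta))^2 / (2g) = (62*sin(21°))^2 / (2*9.81) = 25.16 m

25.16 m


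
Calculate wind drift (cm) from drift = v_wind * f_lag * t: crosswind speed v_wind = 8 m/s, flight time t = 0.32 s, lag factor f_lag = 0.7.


drift = v_wind * lag * t = 8 * 0.7 * 0.32 = 1.792 m ≈ 179.2 cm

179.2 cm


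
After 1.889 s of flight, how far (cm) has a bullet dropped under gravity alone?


drop = 0.5*g*t^2 = 0.5*9.81*1.889^2 = 17.5026 m ≈ 1750 cm

1750 cm


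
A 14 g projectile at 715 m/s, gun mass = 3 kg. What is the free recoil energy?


v_r = m_p*v_p/m_gun = 0.014*715/3 = 3.33667 m/s, E_r = 0.5*m_gun*v_r^2 = 0.5*3*3.33667^2 = 16.7 J

16.7 J


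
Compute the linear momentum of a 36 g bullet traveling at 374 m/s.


p = m*v = 0.036*374 = 13.46 kg·m/s

13.46 kg·m/s


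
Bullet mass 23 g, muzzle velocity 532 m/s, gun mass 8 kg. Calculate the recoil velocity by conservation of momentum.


v_recoil = m_p * v_p / m_gun = 0.023 * 532 / 8 = 1.53 m/s

1.53 m/s


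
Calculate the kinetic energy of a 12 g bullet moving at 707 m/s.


E = 0.5*m*v^2 = 0.5*0.012*707^2 = 2999 J

2999 J


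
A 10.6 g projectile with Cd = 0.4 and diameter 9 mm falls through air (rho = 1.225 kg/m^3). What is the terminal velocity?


A = pi*(d/2)^2 = pi*(9/2000)^2 = 6.36173e-05 m^2
vt = sqrt(2mg/(Cd*rho*A)) = sqrt(2*0.0106*9.81/(0.4 * 1.225 * 6.36173e-05)) = 81.68 m/s

81.68 m/s


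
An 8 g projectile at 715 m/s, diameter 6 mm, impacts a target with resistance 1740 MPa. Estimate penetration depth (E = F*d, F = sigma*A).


A = pi*(d/2)^2 = pi*(6/2)^2 = 28.2743 mm^2
E = 0.5*m*v^2 = 0.5*0.008*715^2 = 2044.9 J
depth = E/(sigma*A) = 2044.9 J / (1740 MPa * 28.2743 mm^2) = 2044.9/(1740 * 28.2743) m = 0.0415653 m ≈ 41.57 mm

41.57 mm


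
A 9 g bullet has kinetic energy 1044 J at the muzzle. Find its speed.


v = sqrt(2*E/m) = sqrt(2*1044/0.009) = 481.7 m/s

481.7 m/s


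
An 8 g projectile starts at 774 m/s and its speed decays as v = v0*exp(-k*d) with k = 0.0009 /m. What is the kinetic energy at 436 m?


v = v0*exp(-k*d) = 774*exp(-0.0009*436) = 522.786 m/s
E = 0.5*m*v^2 = 0.5*0.008*522.786^2 = 1093 J

1093 J


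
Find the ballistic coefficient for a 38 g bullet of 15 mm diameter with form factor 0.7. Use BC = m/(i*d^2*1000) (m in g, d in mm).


BC = m/(i*d^2*1000) = 38/(0.7 * 15^2 * 1000) = 0.0002413

0.0002413


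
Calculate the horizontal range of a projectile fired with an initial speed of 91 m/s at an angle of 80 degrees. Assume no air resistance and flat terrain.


R = v0^2 * sin(2*theta) / g = 91^2 * sin(2*80°) / 9.81 = 288.7 m

288.7 m


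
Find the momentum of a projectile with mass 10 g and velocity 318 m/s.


p = m*v = 0.01*318 = 3.18 kg·m/s

3.18 kg·m/s


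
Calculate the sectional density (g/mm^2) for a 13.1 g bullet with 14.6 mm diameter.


SD = m/d^2 = 13.1/14.6^2 = 0.06146 g/mm^2

0.06146 g/mm^2


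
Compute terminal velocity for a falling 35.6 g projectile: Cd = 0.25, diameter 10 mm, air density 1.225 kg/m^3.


A = pi*(d/2)^2 = pi*(10/2000)^2 = 7.85398e-05 m^2
vt = sqrt(2mg/(Cd*rho*A)) = sqrt(2*0.0356*9.81/(0.25 * 1.225 * 7.85398e-05)) = 170.4 m/s

170.4 m/s


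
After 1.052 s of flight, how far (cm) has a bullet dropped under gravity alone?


drop = 0.5*g*t^2 = 0.5*9.81*1.052^2 = 5.42838 m ≈ 542.8 cm

542.8 cm


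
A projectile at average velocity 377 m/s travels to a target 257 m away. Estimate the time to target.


t = d/v = 257/377 = 0.6817 s

0.6817 s


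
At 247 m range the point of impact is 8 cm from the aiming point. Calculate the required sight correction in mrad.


1 mrad subtends 1 cm per 10 m of range, so adj = error_cm / (dist_m / 10) = 8 / (247/10) = 0.3239 mrad

0.3239 mrad


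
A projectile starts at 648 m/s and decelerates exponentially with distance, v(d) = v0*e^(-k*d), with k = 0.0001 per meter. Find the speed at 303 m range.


v = v0*exp(-k*d) = 648*exp(-0.0001*303) = 628.7 m/s

628.7 m/s


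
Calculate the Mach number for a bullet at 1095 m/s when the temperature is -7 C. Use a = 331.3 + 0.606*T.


a = 331.3 + 0.606*(-7) = 327.058 m/s
M = v/a = 1095/327.058 = 3.348

3.348


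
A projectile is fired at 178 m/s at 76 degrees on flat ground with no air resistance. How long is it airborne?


T = 2*v0*sin(theta)/g = 2*178*sin(76°)/9.81 = 35.21 s

35.21 s


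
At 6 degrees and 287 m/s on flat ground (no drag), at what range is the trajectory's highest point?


R = v0^2*sin(2*theta)/g = 287^2*sin(2*6°)/9.81 = 1745.72 m
apex_dist = R/2 = 1745.72/2 = 872.9 m

872.9 m


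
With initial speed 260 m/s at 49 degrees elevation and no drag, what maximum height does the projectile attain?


H = (v0*sin(theta))^2 / (2g) = (260*sin(49°))^2 / (2*9.81) = 1962 m

1962 m


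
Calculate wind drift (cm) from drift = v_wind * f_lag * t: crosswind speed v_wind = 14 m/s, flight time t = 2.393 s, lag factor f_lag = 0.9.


drift = v_wind * lag * t = 14 * 0.9 * 2.393 = 30.1518 m ≈ 3015 cm

3015 cm


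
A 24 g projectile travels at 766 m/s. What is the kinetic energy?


E = 0.5*m*v^2 = 0.5*0.024*766^2 = 7041 J

7041 J


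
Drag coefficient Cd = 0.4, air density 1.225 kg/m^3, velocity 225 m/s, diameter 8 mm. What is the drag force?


A = pi*(d/2)^2 = pi*(8/2000)^2 = 5.02655e-05 m^2
Fd = 0.5*Cd*rho*A*v^2 = 0.5*0.4*1.225*5.02655e-05*225^2 = 0.6234 N

0.6234 N


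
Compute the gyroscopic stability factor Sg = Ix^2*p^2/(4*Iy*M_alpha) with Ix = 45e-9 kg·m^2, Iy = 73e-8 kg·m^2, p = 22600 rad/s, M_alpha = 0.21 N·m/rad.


Sg = Ix^2 * p^2 / (4 * Iy * M_alpha) = (45e-9)^2 * 22600^2 / (4 * 73e-8 * 0.21) = 1.687

1.687


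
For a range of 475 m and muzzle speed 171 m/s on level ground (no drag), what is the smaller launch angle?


sin(2*theta) = R*g/v0^2 = 475*9.81/171^2 = 0.159357, theta = arcsin(0.159357)/2 = 4.585°

4.585 degrees


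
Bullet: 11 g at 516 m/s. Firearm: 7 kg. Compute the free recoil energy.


v_r = m_p*v_p/m_gun = 0.011*516/7 = 0.810857 m/s, E_r = 0.5*m_gun*v_r^2 = 0.5*7*0.810857^2 = 2.301 J

2.301 J


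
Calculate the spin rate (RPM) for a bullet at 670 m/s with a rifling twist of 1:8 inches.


twist_m = 8*0.0254 = 0.2032 m
spin = v/twist = 670/0.2032 = 3297.244 rev/s
RPM = spin*60 = 3297.244*60 ≈ 197835 RPM

197835 RPM


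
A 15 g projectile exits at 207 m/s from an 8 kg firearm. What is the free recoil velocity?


v_recoil = m_p * v_p / m_gun = 0.015 * 207 / 8 = 0.3881 m/s

0.3881 m/s


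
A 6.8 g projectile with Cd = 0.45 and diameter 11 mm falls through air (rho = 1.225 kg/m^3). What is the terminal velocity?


A = pi*(d/2)^2 = pi*(11/2000)^2 = 9.50332e-05 m^2
vt = sqrt(2mg/(Cd*rho*A)) = sqrt(2*0.0068*9.81/(0.45 * 1.225 * 9.50332e-05)) = 50.47 m/s

50.47 m/s


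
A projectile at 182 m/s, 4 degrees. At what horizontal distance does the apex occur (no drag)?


R = v0^2*sin(2*theta)/g = 182^2*sin(2*4°)/9.81 = 469.926 m
apex_dist = R/2 = 469.926/2 = 235 m

235 m


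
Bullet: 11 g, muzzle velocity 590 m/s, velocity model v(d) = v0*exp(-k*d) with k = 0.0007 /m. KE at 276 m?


v = v0*exp(-k*d) = 590*exp(-0.0007*276) = 486.347 m/s
E = 0.5*m*v^2 = 0.5*0.011*486.347^2 = 1301 J

1301 J


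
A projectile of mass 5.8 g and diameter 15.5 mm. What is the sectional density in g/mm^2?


SD = m/d^2 = 5.8/15.5^2 = 0.02414 g/mm^2

0.02414 g/mm^2


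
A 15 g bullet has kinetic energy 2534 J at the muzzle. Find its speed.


v = sqrt(2*E/m) = sqrt(2*2534/0.015) = 581.3 m/s

581.3 m/s


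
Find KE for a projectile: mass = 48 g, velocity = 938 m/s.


E = 0.5*m*v^2 = 0.5*0.048*938^2 = 21116 J

21116 J


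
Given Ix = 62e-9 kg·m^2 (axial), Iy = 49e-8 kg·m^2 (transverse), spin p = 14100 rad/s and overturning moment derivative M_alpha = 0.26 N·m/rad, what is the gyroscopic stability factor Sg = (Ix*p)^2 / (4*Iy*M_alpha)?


Sg = Ix^2 * p^2 / (4 * Iy * M_alpha) = (62e-9)^2 * 14100^2 / (4 * 49e-8 * 0.26) = 1.5

1.5


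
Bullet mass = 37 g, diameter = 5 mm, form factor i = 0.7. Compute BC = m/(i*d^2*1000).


BC = m/(i*d^2*1000) = 37/(0.7 * 5^2 * 1000) = 0.002114

0.002114


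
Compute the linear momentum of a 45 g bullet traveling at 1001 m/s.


p = m*v = 0.045*1001 = 45.05 kg·m/s

45.05 kg·m/s


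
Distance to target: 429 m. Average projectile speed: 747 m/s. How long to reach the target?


t = d/v = 429/747 = 0.5743 s

0.5743 s


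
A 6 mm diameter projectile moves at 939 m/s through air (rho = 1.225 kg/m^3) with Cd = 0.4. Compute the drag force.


A = pi*(d/2)^2 = pi*(6/2000)^2 = 2.82743e-05 m^2
Fd = 0.5*Cd*rho*A*v^2 = 0.5*0.4*1.225*2.82743e-05*939^2 = 6.108 N

6.108 N


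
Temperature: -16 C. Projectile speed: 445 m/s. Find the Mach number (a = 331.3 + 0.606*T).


a = 331.3 + 0.606*(-16) = 321.604 m/s
M = v/a = 445/321.604 = 1.384

1.384


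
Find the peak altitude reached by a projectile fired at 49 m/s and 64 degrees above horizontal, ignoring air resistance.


H = (v0*sin(theta))^2 / (2g) = (49*sin(64°))^2 / (2*9.81) = 98.86 m

98.86 m


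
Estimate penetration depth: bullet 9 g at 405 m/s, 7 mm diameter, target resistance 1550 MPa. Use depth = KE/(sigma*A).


A = pi*(d/2)^2 = pi*(7/2)^2 = 38.4845 mm^2
E = 0.5*m*v^2 = 0.5*0.009*405^2 = 738.112 J
depth = E/(sigma*A) = 738.112 J / (1550 MPa * 38.4845 mm^2) = 738.112/(1550 * 38.4845) m = 0.0123739 m ≈ 12.37 mm

12.37 mm


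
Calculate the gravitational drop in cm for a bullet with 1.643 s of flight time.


drop = 0.5*g*t^2 = 0.5*9.81*1.643^2 = 13.2408 m ≈ 1324 cm

1324 cm


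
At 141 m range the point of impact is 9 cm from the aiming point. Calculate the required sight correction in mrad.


1 mrad subtends 1 cm per 10 m of range, so adj = error_cm / (dist_m / 10) = 9 / (141/10) = 0.6383 mrad

0.6383 mrad


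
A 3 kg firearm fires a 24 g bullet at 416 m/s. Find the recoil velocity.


v_recoil = m_p * v_p / m_gun = 0.024 * 416 / 3 = 3.328 m/s

3.328 m/s


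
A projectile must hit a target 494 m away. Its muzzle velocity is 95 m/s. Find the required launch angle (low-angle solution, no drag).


sin(2*theta) = R*g/v0^2 = 494*9.81/95^2 = 0.536968, theta = arcsin(0.536968)/2 = 16.24°

16.24 degrees


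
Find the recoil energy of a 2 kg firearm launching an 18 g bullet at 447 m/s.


v_r = m_p*v_p/m_gun = 0.018*447/2 = 4.023 m/s, E_r = 0.5*m_gun*v_r^2 = 0.5*2*4.023^2 = 16.18 J

16.18 J


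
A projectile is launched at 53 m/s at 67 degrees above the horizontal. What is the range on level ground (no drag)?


R = v0^2 * sin(2*theta) / g = 53^2 * sin(2*67°) / 9.81 = 206 m

206 m


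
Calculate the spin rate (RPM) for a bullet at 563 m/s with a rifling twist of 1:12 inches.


twist_m = 12*0.0254 = 0.3048 m
spin = v/twist = 563/0.3048 = 1847.113 rev/s
RPM = spin*60 = 1847.113*60 ≈ 110827 RPM

110827 RPM


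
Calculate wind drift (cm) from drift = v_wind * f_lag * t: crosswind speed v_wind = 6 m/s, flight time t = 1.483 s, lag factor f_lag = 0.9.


drift = v_wind * lag * t = 6 * 0.9 * 1.483 = 8.0082 m ≈ 800.8 cm

800.8 cm


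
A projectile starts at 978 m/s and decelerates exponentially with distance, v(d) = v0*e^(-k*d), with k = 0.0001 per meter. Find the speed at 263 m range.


v = v0*exp(-k*d) = 978*exp(-0.0001*263) = 952.6 m/s

952.6 m/s


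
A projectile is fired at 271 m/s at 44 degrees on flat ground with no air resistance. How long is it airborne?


T = 2*v0*sin(theta)/g = 2*271*sin(44°)/9.81 = 38.38 s

38.38 s


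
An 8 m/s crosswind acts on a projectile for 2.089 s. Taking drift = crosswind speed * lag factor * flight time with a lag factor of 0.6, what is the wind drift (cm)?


drift = v_wind * lag * t = 8 * 0.6 * 2.089 = 10.0272 m ≈ 1003 cm

1003 cm


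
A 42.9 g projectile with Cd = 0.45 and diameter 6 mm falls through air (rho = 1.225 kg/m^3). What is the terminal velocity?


A = pi*(d/2)^2 = pi*(6/2000)^2 = 2.82743e-05 m^2
vt = sqrt(2mg/(Cd*rho*A)) = sqrt(2*0.0429*9.81/(0.45 * 1.225 * 2.82743e-05)) = 232.4 m/s

232.4 m/s


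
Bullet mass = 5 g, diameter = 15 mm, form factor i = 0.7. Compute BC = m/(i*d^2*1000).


BC = m/(i*d^2*1000) = 5/(0.7 * 15^2 * 1000) = 3.175e-05

3.175e-05


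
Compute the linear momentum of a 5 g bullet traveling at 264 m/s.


p = m*v = 0.005*264 = 1.32 kg·m/s

1.32 kg·m/s


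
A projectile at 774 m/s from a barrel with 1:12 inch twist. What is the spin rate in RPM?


twist_m = 12*0.0254 = 0.3048 m
spin = v/twist = 774/0.3048 = 2539.37 rev/s
RPM = spin*60 = 2539.37*60 ≈ 152362 RPM

152362 RPM


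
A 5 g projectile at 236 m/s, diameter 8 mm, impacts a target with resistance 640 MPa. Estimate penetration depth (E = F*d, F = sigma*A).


A = pi*(d/2)^2 = pi*(8/2)^2 = 50.2655 mm^2
E = 0.5*m*v^2 = 0.5*0.005*236^2 = 139.24 J
depth = E/(sigma*A) = 139.24 J / (640 MPa * 50.2655 mm^2) = 139.24/(640 * 50.2655) m = 0.00432827 m ≈ 4.328 mm

4.328 mm


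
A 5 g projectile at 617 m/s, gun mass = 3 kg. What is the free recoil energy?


v_r = m_p*v_p/m_gun = 0.005*617/3 = 1.02833 m/s, E_r = 0.5*m_gun*v_r^2 = 0.5*3*1.02833^2 = 1.586 J

1.586 J


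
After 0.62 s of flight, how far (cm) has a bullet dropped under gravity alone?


drop = 0.5*g*t^2 = 0.5*9.81*0.62^2 = 1.88548 m ≈ 188.5 cm

188.5 cm


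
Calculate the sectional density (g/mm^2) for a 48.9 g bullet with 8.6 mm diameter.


SD = m/d^2 = 48.9/8.6^2 = 0.6612 g/mm^2

0.6612 g/mm^2


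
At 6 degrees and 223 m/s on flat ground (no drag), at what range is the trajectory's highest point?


R = v0^2*sin(2*theta)/g = 223^2*sin(2*6°)/9.81 = 1053.95 m
apex_dist = R/2 = 1053.95/2 = 527 m

527 m


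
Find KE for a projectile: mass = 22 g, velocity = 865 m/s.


E = 0.5*m*v^2 = 0.5*0.022*865^2 = 8230 J

8230 J


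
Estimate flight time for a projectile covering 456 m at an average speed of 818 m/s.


t = d/v = 456/818 = 0.5575 s

0.5575 s


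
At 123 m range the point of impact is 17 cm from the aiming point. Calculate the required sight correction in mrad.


1 mrad subtends 1 cm per 10 m of range, so adj = error_cm / (dist_m / 10) = 17 / (123/10) = 1.382 mrad

1.382 mrad


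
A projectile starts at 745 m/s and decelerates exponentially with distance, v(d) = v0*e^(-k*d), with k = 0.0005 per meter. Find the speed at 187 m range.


v = v0*exp(-k*d) = 745*exp(-0.0005*187) = 678.5 m/s

678.5 m/s


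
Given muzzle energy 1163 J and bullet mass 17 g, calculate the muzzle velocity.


v = sqrt(2*E/m) = sqrt(2*1163/0.017) = 369.9 m/s

369.9 m/s


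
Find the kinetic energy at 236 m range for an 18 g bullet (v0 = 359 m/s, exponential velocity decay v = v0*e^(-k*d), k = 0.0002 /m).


v = v0*exp(-k*d) = 359*exp(-0.0002*236) = 342.449 m/s
E = 0.5*m*v^2 = 0.5*0.018*342.449^2 = 1055 J

1055 J


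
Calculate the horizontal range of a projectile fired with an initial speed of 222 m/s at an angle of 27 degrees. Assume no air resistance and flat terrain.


R = v0^2 * sin(2*theta) / g = 222^2 * sin(2*27°) / 9.81 = 4064 m

4064 m


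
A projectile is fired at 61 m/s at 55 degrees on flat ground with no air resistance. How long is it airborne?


T = 2*v0*sin(theta)/g = 2*61*sin(55°)/9.81 = 10.19 s

10.19 s


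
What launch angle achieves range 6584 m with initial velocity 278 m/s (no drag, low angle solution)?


sin(2*theta) = R*g/v0^2 = 6584*9.81/278^2 = 0.835736, theta = arcsin(0.835736)/2 = 28.35°

28.35 degrees


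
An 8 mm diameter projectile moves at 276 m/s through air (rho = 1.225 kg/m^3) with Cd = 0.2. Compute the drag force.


A = pi*(d/2)^2 = pi*(8/2000)^2 = 5.02655e-05 m^2
Fd = 0.5*Cd*rho*A*v^2 = 0.5*0.2*1.225*5.02655e-05*276^2 = 0.4691 N

0.4691 N


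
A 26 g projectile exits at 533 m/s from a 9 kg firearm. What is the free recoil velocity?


v_recoil = m_p * v_p / m_gun = 0.026 * 533 / 9 = 1.54 m/s

1.54 m/s


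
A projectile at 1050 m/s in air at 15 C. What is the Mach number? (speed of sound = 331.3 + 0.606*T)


a = 331.3 + 0.606*(15) = 340.39 m/s
M = v/a = 1050/340.39 = 3.085

3.085


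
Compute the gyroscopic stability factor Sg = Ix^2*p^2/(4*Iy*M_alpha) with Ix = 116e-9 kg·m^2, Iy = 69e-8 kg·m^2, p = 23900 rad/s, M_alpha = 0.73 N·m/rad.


Sg = Ix^2 * p^2 / (4 * Iy * M_alpha) = (116e-9)^2 * 23900^2 / (4 * 69e-8 * 0.73) = 3.815

3.815


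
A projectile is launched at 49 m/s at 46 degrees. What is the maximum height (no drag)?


H = (v0*sin(theta))^2 / (2g) = (49*sin(46°))^2 / (2*9.81) = 63.32 m

63.32 m


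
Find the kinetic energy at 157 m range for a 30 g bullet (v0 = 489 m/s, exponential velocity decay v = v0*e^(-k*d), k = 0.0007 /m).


v = v0*exp(-k*d) = 489*exp(-0.0007*157) = 438.107 m/s
E = 0.5*m*v^2 = 0.5*0.03*438.107^2 = 2879 J

2879 J


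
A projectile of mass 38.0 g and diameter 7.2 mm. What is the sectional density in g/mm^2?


SD = m/d^2 = 38.0/7.2^2 = 0.733 g/mm^2

0.733 g/mm^2


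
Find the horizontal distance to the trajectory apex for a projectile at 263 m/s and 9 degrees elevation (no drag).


R = v0^2*sin(2*theta)/g = 263^2*sin(2*9°)/9.81 = 2178.84 m
apex_dist = R/2 = 2178.84/2 = 1089 m

1089 m


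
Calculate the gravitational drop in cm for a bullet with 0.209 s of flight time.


drop = 0.5*g*t^2 = 0.5*9.81*0.209^2 = 0.214255 m ≈ 21.43 cm

21.43 cm


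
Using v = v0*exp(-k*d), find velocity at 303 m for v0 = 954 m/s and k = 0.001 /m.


v = v0*exp(-k*d) = 954*exp(-0.001*303) = 704.6 m/s

704.6 m/s


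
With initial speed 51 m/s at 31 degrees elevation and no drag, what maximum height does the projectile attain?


H = (v0*sin(theta))^2 / (2g) = (51*sin(31°))^2 / (2*9.81) = 35.17 m

35.17 m


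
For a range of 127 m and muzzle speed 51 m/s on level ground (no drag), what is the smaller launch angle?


sin(2*theta) = R*g/v0^2 = 127*9.81/51^2 = 0.478997, theta = arcsin(0.478997)/2 = 14.31°

14.31 degrees


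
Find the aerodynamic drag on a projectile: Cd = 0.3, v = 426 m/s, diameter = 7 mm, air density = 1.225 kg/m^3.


A = pi*(d/2)^2 = pi*(7/2000)^2 = 3.84845e-05 m^2
Fd = 0.5*Cd*rho*A*v^2 = 0.5*0.3*1.225*3.84845e-05*426^2 = 1.283 N

1.283 N


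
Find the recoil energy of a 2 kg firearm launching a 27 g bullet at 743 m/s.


v_r = m_p*v_p/m_gun = 0.027*743/2 = 10.0305 m/s, E_r = 0.5*m_gun*v_r^2 = 0.5*2*10.0305^2 = 100.6 J

100.6 J


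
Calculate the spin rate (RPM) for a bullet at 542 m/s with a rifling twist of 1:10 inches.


twist_m = 10*0.0254 = 0.254 m
spin = v/twist = 542/0.254 = 2133.858 rev/s
RPM = spin*60 = 2133.858*60 ≈ 128031 RPM

128031 RPM


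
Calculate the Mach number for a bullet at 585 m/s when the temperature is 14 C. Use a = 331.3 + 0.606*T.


a = 331.3 + 0.606*(14) = 339.784 m/s
M = v/a = 585/339.784 = 1.722

1.722


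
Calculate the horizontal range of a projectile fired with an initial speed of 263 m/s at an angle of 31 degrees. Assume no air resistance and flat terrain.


R = v0^2 * sin(2*theta) / g = 263^2 * sin(2*31°) / 9.81 = 6226 m

6226 m


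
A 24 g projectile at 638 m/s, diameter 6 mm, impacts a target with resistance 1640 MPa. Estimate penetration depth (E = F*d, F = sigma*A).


A = pi*(d/2)^2 = pi*(6/2)^2 = 28.2743 mm^2
E = 0.5*m*v^2 = 0.5*0.024*638^2 = 4884.53 J
depth = E/(sigma*A) = 4884.53 J / (1640 MPa * 28.2743 mm^2) = 4884.53/(1640 * 28.2743) m = 0.105338 m ≈ 105.3 mm

105.3 mm


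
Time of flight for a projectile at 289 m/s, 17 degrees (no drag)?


T = 2*v0*sin(theta)/g = 2*289*sin(17°)/9.81 = 17.23 s

17.23 s


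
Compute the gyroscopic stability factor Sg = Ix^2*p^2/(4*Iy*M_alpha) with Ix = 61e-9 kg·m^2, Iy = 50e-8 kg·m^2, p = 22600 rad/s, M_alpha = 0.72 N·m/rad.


Sg = Ix^2 * p^2 / (4 * Iy * M_alpha) = (61e-9)^2 * 22600^2 / (4 * 50e-8 * 0.72) = 1.32

1.32


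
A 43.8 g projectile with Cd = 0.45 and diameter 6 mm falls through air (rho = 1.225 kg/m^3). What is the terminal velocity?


A = pi*(d/2)^2 = pi*(6/2000)^2 = 2.82743e-05 m^2
vt = sqrt(2mg/(Cd*rho*A)) = sqrt(2*0.0438*9.81/(0.45 * 1.225 * 2.82743e-05)) = 234.8 m/s

234.8 m/s


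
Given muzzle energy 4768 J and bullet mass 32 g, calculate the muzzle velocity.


v = sqrt(2*E/m) = sqrt(2*4768/0.032) = 545.9 m/s

545.9 m/s


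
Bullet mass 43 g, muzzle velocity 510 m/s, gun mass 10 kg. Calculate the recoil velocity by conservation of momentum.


v_recoil = m_p * v_p / m_gun = 0.043 * 510 / 10 = 2.193 m/s

2.193 m/s


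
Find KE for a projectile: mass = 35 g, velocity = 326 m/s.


E = 0.5*m*v^2 = 0.5*0.035*326^2 = 1860 J

1860 J


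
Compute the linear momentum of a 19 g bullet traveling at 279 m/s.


p = m*v = 0.019*279 = 5.301 kg·m/s

5.301 kg·m/s


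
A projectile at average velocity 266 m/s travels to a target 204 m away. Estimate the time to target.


t = d/v = 204/266 = 0.7669 s

0.7669 s


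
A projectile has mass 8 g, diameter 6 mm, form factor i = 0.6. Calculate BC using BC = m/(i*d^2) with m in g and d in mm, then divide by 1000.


BC = m/(i*d^2*1000) = 8/(0.6 * 6^2 * 1000) = 0.0003704

0.0003704


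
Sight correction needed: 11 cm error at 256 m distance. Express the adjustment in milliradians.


1 mrad subtends 1 cm per 10 m of range, so adj = error_cm / (dist_m / 10) = 11 / (256/10) = 0.4297 mrad

0.4297 mrad


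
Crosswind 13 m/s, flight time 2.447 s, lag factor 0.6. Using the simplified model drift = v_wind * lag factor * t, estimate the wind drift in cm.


drift = v_wind * lag * t = 13 * 0.6 * 2.447 = 19.0866 m ≈ 1909 cm

1909 cm


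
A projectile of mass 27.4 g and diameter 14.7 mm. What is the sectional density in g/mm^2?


SD = m/d^2 = 27.4/14.7^2 = 0.1268 g/mm^2

0.1268 g/mm^2


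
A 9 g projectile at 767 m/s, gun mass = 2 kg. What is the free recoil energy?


v_r = m_p*v_p/m_gun = 0.009*767/2 = 3.4515 m/s, E_r = 0.5*m_gun*v_r^2 = 0.5*2*3.4515^2 = 11.91 J

11.91 J


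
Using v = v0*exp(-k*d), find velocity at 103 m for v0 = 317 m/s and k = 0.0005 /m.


v = v0*exp(-k*d) = 317*exp(-0.0005*103) = 301.1 m/s

301.1 m/s


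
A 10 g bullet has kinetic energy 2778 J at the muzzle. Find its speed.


v = sqrt(2*E/m) = sqrt(2*2778/0.01) = 745.4 m/s

745.4 m/s


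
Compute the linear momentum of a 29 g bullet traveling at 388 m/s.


p = m*v = 0.029*388 = 11.25 kg·m/s

11.25 kg·m/s


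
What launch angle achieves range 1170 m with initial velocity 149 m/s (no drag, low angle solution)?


sin(2*theta) = R*g/v0^2 = 1170*9.81/149^2 = 0.51699, theta = arcsin(0.51699)/2 = 15.57°

15.57 degrees


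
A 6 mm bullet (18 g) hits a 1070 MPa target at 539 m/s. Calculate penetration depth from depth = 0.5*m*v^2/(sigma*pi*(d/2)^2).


A = pi*(d/2)^2 = pi*(6/2)^2 = 28.2743 mm^2
E = 0.5*m*v^2 = 0.5*0.018*539^2 = 2614.69 J
depth = E/(sigma*A) = 2614.69 J / (1070 MPa * 28.2743 mm^2) = 2614.69/(1070 * 28.2743) m = 0.0864259 m ≈ 86.43 mm

86.43 mm


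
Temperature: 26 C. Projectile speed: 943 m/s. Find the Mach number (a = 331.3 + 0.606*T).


a = 331.3 + 0.606*(26) = 347.056 m/s
M = v/a = 943/347.056 = 2.717

2.717


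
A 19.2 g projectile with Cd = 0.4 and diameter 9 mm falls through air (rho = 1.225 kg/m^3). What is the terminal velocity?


A = pi*(d/2)^2 = pi*(9/2000)^2 = 6.36173e-05 m^2
vt = sqrt(2mg/(Cd*rho*A)) = sqrt(2*0.0192*9.81/(0.4 * 1.225 * 6.36173e-05)) = 109.9 m/s

109.9 m/s


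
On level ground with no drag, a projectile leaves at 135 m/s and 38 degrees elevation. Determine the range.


R = v0^2 * sin(2*theta) / g = 135^2 * sin(2*38°) / 9.81 = 1803 m

1803 m


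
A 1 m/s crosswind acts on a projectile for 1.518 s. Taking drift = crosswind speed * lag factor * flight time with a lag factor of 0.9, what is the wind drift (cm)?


drift = v_wind * lag * t = 1 * 0.9 * 1.518 = 1.3662 m ≈ 136.6 cm

136.6 cm


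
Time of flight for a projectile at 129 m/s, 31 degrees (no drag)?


T = 2*v0*sin(theta)/g = 2*129*sin(31°)/9.81 = 13.55 s

13.55 s


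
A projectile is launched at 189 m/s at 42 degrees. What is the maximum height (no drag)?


H = (v0*sin(theta))^2 / (2g) = (189*sin(42°))^2 / (2*9.81) = 815.2 m

815.2 m


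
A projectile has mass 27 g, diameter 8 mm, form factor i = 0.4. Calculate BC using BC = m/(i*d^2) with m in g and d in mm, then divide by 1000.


BC = m/(i*d^2*1000) = 27/(0.4 * 8^2 * 1000) = 0.001055

0.001055


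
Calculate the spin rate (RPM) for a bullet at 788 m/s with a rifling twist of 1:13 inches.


twist_m = 13*0.0254 = 0.3302 m
spin = v/twist = 788/0.3302 = 2386.432 rev/s
RPM = spin*60 = 2386.432*60 ≈ 143186 RPM

143186 RPM


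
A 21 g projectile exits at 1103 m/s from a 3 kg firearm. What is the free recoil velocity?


v_recoil = m_p * v_p / m_gun = 0.021 * 1103 / 3 = 7.721 m/s

7.721 m/s


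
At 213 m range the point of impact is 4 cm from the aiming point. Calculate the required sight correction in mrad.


1 mrad subtends 1 cm per 10 m of range, so adj = error_cm / (dist_m / 10) = 4 / (213/10) = 0.1878 mrad

0.1878 mrad


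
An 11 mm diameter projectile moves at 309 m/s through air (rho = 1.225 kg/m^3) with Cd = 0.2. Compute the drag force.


A = pi*(d/2)^2 = pi*(11/2000)^2 = 9.50332e-05 m^2
Fd = 0.5*Cd*rho*A*v^2 = 0.5*0.2*1.225*9.50332e-05*309^2 = 1.112 N

1.112 N


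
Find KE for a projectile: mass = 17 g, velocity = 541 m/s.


E = 0.5*m*v^2 = 0.5*0.017*541^2 = 2488 J

2488 J


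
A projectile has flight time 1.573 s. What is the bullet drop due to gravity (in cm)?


drop = 0.5*g*t^2 = 0.5*9.81*1.573^2 = 12.1366 m ≈ 1214 cm

1214 cm


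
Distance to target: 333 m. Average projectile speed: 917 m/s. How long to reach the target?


t = d/v = 333/917 = 0.3631 s

0.3631 s


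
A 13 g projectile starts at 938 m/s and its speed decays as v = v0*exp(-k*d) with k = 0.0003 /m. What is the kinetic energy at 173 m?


v = v0*exp(-k*d) = 938*exp(-0.0003*173) = 890.56 m/s
E = 0.5*m*v^2 = 0.5*0.013*890.56^2 = 5155 J

5155 J


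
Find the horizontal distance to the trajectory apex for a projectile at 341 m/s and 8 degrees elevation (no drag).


R = v0^2*sin(2*theta)/g = 341^2*sin(2*8°)/9.81 = 3267.22 m
apex_dist = R/2 = 3267.22/2 = 1634 m

1634 m


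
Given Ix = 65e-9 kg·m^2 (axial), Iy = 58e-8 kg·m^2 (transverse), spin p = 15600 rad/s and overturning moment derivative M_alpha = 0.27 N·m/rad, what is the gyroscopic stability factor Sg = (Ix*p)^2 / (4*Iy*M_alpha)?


Sg = Ix^2 * p^2 / (4 * Iy * M_alpha) = (65e-9)^2 * 15600^2 / (4 * 58e-8 * 0.27) = 1.641

1.641


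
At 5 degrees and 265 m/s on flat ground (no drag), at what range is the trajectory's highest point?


R = v0^2*sin(2*theta)/g = 265^2*sin(2*5°)/9.81 = 1243.06 m
apex_dist = R/2 = 1243.06/2 = 621.5 m

621.5 m


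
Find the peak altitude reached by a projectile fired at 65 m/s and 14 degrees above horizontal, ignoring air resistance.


H = (v0*sin(theta))^2 / (2g) = (65*sin(14°))^2 / (2*9.81) = 12.6 m

12.6 m


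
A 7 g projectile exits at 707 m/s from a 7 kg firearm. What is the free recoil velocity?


v_recoil = m_p * v_p / m_gun = 0.007 * 707 / 7 = 0.707 m/s

0.707 m/s


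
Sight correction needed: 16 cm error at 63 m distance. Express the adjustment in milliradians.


1 mrad subtends 1 cm per 10 m of range, so adj = error_cm / (dist_m / 10) = 16 / (63/10) = 2.54 mrad

2.54 mrad


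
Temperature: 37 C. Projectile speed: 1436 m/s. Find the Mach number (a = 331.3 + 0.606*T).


a = 331.3 + 0.606*(37) = 353.722 m/s
M = v/a = 1436/353.722 = 4.06

4.06


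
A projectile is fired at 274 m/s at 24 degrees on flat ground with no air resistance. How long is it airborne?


T = 2*v0*sin(theta)/g = 2*274*sin(24°)/9.81 = 22.72 s

22.72 s


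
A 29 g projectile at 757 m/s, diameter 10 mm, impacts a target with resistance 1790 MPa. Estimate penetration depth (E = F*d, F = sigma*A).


A = pi*(d/2)^2 = pi*(10/2)^2 = 78.5398 mm^2
E = 0.5*m*v^2 = 0.5*0.029*757^2 = 8309.21 J
depth = E/(sigma*A) = 8309.21 J / (1790 MPa * 78.5398 mm^2) = 8309.21/(1790 * 78.5398) m = 0.059104 m ≈ 59.1 mm

59.1 mm


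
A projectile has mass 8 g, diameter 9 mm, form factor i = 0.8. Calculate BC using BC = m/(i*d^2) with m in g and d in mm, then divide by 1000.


BC = m/(i*d^2*1000) = 8/(0.8 * 9^2 * 1000) = 0.0001235

0.0001235


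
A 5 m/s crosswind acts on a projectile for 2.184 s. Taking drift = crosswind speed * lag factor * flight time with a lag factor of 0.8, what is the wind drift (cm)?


drift = v_wind * lag * t = 5 * 0.8 * 2.184 = 8.736 m ≈ 873.6 cm

873.6 cm


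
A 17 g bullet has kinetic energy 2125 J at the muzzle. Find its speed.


v = sqrt(2*E/m) = sqrt(2*2125/0.017) = 500 m/s

500 m/s


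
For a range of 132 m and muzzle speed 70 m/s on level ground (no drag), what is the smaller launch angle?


sin(2*theta) = R*g/v0^2 = 132*9.81/70^2 = 0.264269, theta = arcsin(0.264269)/2 = 7.662°

7.662 degrees


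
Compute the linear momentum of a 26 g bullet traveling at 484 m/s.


p = m*v = 0.026*484 = 12.58 kg·m/s

12.58 kg·m/s


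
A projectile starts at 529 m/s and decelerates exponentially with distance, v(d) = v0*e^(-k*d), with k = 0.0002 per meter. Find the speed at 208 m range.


v = v0*exp(-k*d) = 529*exp(-0.0002*208) = 507.4 m/s

507.4 m/s


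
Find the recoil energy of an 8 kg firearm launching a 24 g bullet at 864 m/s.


v_r = m_p*v_p/m_gun = 0.024*864/8 = 2.592 m/s, E_r = 0.5*m_gun*v_r^2 = 0.5*8*2.592^2 = 26.87 J

26.87 J


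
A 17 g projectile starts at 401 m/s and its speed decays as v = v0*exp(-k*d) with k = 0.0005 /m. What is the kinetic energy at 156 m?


v = v0*exp(-k*d) = 401*exp(-0.0005*156) = 370.911 m/s
E = 0.5*m*v^2 = 0.5*0.017*370.911^2 = 1169 J

1169 J


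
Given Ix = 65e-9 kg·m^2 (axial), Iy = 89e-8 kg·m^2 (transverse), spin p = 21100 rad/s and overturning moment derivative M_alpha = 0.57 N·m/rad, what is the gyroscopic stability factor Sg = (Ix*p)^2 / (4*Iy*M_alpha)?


Sg = Ix^2 * p^2 / (4 * Iy * M_alpha) = (65e-9)^2 * 21100^2 / (4 * 89e-8 * 0.57) = 0.927

0.927


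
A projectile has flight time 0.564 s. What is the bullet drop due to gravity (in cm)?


drop = 0.5*g*t^2 = 0.5*9.81*0.564^2 = 1.56026 m ≈ 156 cm

156 cm


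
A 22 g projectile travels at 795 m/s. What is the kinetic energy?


E = 0.5*m*v^2 = 0.5*0.022*795^2 = 6952 J

6952 J


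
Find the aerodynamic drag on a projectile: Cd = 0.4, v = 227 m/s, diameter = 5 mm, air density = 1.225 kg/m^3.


A = pi*(d/2)^2 = pi*(5/2000)^2 = 1.96350e-05 m^2
Fd = 0.5*Cd*rho*A*v^2 = 0.5*0.4*1.225*1.96350e-05*227^2 = 0.2479 N

0.2479 N


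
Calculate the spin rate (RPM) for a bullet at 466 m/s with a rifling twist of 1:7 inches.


twist_m = 7*0.0254 = 0.1778 m
spin = v/twist = 466/0.1778 = 2620.922 rev/s
RPM = spin*60 = 2620.922*60 ≈ 157255 RPM

157255 RPM


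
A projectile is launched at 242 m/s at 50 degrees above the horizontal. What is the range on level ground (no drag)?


R = v0^2 * sin(2*theta) / g = 242^2 * sin(2*50°) / 9.81 = 5879 m

5879 m


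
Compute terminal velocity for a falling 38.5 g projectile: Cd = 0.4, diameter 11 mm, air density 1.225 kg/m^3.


A = pi*(d/2)^2 = pi*(11/2000)^2 = 9.50332e-05 m^2
vt = sqrt(2mg/(Cd*rho*A)) = sqrt(2*0.0385*9.81/(0.4 * 1.225 * 9.50332e-05)) = 127.4 m/s

127.4 m/s


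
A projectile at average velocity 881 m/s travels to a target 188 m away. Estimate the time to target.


t = d/v = 188/881 = 0.2134 s

0.2134 s


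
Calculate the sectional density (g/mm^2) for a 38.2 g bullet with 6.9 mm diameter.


SD = m/d^2 = 38.2/6.9^2 = 0.8024 g/mm^2

0.8024 g/mm^2


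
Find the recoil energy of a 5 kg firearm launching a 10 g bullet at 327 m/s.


v_r = m_p*v_p/m_gun = 0.01*327/5 = 0.654 m/s, E_r = 0.5*m_gun*v_r^2 = 0.5*5*0.654^2 = 1.069 J

1.069 J


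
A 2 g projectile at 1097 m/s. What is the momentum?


p = m*v = 0.002*1097 = 2.194 kg·m/s

2.194 kg·m/s


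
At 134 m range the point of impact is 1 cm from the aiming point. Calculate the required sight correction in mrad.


1 mrad subtends 1 cm per 10 m of range, so adj = error_cm / (dist_m / 10) = 1 / (134/10) = 0.07463 mrad

0.07463 mrad


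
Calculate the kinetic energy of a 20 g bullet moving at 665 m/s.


E = 0.5*m*v^2 = 0.5*0.02*665^2 = 4422 J

4422 J


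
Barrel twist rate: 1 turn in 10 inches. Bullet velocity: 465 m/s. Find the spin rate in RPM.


twist_m = 10*0.0254 = 0.254 m
spin = v/twist = 465/0.254 = 1830.709 rev/s
RPM = spin*60 = 1830.709*60 ≈ 109843 RPM

109843 RPM


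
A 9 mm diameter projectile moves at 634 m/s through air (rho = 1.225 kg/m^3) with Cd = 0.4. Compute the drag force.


A = pi*(d/2)^2 = pi*(9/2000)^2 = 6.36173e-05 m^2
Fd = 0.5*Cd*rho*A*v^2 = 0.5*0.4*1.225*6.36173e-05*634^2 = 6.265 N

6.265 N


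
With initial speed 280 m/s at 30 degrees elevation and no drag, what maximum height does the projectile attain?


H = (v0*sin(theta))^2 / (2g) = (280*sin(30°))^2 / (2*9.81) = 999 m

999 m


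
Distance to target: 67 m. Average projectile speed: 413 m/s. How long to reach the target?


t = d/v = 67/413 = 0.1622 s

0.1622 s


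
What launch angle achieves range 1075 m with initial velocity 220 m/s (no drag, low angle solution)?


sin(2*theta) = R*g/v0^2 = 1075*9.81/220^2 = 0.217887, theta = arcsin(0.217887)/2 = 6.292°

6.292 degrees


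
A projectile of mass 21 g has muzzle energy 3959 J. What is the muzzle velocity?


v = sqrt(2*E/m) = sqrt(2*3959/0.021) = 614 m/s

614 m/s


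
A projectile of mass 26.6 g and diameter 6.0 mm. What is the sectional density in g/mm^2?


SD = m/d^2 = 26.6/6.0^2 = 0.7389 g/mm^2

0.7389 g/mm^2


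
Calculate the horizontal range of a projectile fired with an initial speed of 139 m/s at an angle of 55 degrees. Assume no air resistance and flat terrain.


R = v0^2 * sin(2*theta) / g = 139^2 * sin(2*55°) / 9.81 = 1851 m

1851 m


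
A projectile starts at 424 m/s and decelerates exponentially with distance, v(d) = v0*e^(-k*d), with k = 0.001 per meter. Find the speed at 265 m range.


v = v0*exp(-k*d) = 424*exp(-0.001*265) = 325.3 m/s

325.3 m/s


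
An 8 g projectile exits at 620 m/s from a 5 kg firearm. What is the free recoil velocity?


v_recoil = m_p * v_p / m_gun = 0.008 * 620 / 5 = 0.992 m/s

0.992 m/s


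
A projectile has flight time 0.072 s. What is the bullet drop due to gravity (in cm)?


drop = 0.5*g*t^2 = 0.5*9.81*0.072^2 = 0.0254275 m ≈ 2.543 cm

2.543 cm


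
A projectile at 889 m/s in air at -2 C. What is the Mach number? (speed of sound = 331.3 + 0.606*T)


a = 331.3 + 0.606*(-2) = 330.088 m/s
M = v/a = 889/330.088 = 2.693

2.693


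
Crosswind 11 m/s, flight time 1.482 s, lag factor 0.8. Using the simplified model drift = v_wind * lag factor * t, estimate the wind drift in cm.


drift = v_wind * lag * t = 11 * 0.8 * 1.482 = 13.0416 m ≈ 1304 cm

1304 cm


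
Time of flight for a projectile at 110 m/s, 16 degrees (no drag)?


T = 2*v0*sin(theta)/g = 2*110*sin(16°)/9.81 = 6.181 s

6.181 s
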